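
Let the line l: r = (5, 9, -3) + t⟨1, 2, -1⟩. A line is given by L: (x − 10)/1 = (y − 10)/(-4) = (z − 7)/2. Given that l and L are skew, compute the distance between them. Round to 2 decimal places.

L has direction (1, -4, 2) through (10, 10, 7).
Common perpendicular direction n = (1, 2, -1) × (1, -4, 2) = (0, -3, -6).
With w = (10, 10, 7) − (5, 9, -3) = (5, 1, 10), w · n = -63.
Distance = |w · n| / |n| = |-63| / √45 ≈ 9.39.

9.39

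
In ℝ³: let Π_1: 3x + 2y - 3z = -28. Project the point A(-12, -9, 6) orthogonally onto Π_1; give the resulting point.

Foot = A − λn with λ = (n·A − d)/|n|² = (-72 − (-28))/22 = -2.
Foot = (-12, -9, 6) − (-2)·(3, 2, -3) = (-6, -5, 0).

(-6, -5, 0)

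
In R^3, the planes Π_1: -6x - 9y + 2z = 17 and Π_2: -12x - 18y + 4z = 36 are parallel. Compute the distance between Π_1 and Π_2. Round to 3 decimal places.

Rescale Π_2 by 1/2: -6x - 9y + 2z = 18. Then distance = |17 − 18| / √121 ≈ 0.091.

0.091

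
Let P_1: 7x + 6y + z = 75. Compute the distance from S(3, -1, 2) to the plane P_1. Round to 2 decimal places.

n·S − d = (7)·(3) + (6)·(-1) + (1)·(2) − 75 = -58; |n| = √86.
Distance = |-58| / √86 = 58/√86 ≈ 6.25.

6.25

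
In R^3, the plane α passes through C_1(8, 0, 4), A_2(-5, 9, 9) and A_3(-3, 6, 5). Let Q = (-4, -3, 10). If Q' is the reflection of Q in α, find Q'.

C_1A_2 = (-13, 9, 5), C_1A_3 = (-11, 6, 1); a normal to α is C_1A_2 × C_1A_3 = (-21, -42, 21).
Using C_1: α has equation -21x - 42y + 21z = -84.
λ = (n·Q − d)/|n|² = (420 − (-84))/2646 = 4/21.
Reflection = Q − 2λn = (-4, -3, 10) − (8/21)·(-21, -42, 21) = (4, 13, 2).

(4, 13, 2)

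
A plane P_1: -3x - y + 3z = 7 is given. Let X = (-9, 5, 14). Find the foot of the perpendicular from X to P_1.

Foot = X − λn with λ = (n·X − d)/|n|² = (64 − 7)/19 = 3.
Foot = (-9, 5, 14) − 3·(-3, -1, 3) = (0, 8, 5).

(0, 8, 5)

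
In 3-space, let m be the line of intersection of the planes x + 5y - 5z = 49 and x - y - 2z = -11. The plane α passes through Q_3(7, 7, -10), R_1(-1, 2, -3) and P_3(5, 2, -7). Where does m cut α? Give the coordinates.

(-6, 9, -2)

Direction of m: (1, 5, -5) × (1, -1, -2) = (-15, -3, -6).
A point on m: solving the two plane equations with x = -11 gives (-11, 8, -4).
Q_3R_1 = (-8, -5, 7), Q_3P_3 = (-2, -5, 3); a normal to α is Q_3R_1 × Q_3P_3 = (20, 10, 30).
Using Q_3: α has equation 20x + 10y + 30z = -90.
Substitute r = (-11, 8, -4) + t(-15, -3, -6) into the plane: -260 + (-510)t = -90, so t = -1/3.
Intersection: (-11, 8, -4) + (-1/3)·(-15, -3, -6) = (-6, 9, -2).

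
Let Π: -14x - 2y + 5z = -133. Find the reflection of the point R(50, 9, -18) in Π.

λ = (n·R − d)/|n|² = (-808 − (-133))/225 = -3.
Reflection = R − 2λn = (50, 9, -18) − (-6)·(-14, -2, 5) = (-34, -3, 12).

(-34, -3, 12)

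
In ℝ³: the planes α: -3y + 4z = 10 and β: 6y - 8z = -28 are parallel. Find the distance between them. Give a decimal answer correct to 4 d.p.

Rescale β by 1/(-2): -3y + 4z = 14. Then distance = |10 − 14| / √25 ≈ 0.8000.

0.8000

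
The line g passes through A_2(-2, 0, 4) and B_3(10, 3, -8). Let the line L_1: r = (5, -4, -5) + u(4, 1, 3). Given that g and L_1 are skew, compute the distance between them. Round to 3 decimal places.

5.578

A direction vector for g is B_3 − A_2 = (12, 3, -12).
Common perpendicular direction n = (12, 3, -12) × (4, 1, 3) = (21, -84, 0).
With w = (5, -4, -5) − (-2, 0, 4) = (7, -4, -9), w · n = 483.
Distance = |w · n| / |n| = |483| / √7497 ≈ 5.578.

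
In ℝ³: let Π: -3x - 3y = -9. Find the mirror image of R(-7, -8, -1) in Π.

λ = (n·R − d)/|n|² = (45 − (-9))/18 = 3.
Reflection = R − 2λn = (-7, -8, -1) − 6·(-3, -3, 0) = (11, 10, -1).

(11, 10, -1)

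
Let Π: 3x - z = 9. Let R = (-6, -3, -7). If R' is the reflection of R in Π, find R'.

(6, -3, -11)

λ = (n·R − d)/|n|² = (-11 − 9)/10 = -2.
Reflection = R − 2λn = (-6, -3, -7) − (-4)·(3, 0, -1) = (6, -3, -11).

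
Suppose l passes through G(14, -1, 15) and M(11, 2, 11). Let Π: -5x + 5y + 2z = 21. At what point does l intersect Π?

(5, 8, 3)

A direction vector for l is M − G = (-3, 3, -4).
Substitute r = (14, -1, 15) + t(-3, 3, -4) into the plane: -45 + 22t = 21, so t = 3.
Intersection: (14, -1, 15) + 3·(-3, 3, -4) = (5, 8, 3).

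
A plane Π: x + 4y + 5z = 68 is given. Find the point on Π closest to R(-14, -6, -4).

(-11, 6, 11)

Foot = R − λn with λ = (n·R − d)/|n|² = (-58 − 68)/42 = -3.
Foot = (-14, -6, -4) − (-3)·(1, 4, 5) = (-11, 6, 11).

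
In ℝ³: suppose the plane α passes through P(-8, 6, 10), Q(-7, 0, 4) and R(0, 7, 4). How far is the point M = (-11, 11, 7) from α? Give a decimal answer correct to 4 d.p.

PQ = (1, -6, -6), PR = (8, 1, -6); a normal to α is PQ × PR = (42, -42, 49).
Using P: α has equation 42x - 42y + 49z = -98.
n·M − d = (42)·(-11) + (-42)·(11) + (49)·(7) − (-98) = -483; |n| = √5929.
Distance = |-483| / √5929 = 483/√5929 ≈ 6.2727.

6.2727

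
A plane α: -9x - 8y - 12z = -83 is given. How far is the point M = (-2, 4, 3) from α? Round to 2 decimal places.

n·M − d = (-9)·(-2) + (-8)·(4) + (-12)·(3) − (-83) = 33; |n| = √289.
Distance = |33| / √289 = 33/√289 ≈ 1.94.

1.94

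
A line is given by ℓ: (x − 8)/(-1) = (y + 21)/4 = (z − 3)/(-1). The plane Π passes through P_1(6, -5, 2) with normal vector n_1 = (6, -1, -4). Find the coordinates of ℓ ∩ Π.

(4, -5, -1)

ℓ has direction (-1, 4, -1) through (8, -21, 3).
Π: n_1·r = n_1·P_1 gives 6x - y - 4z = 33.
Substitute r = (8, -21, 3) + t(-1, 4, -1) into the plane: 57 + (-6)t = 33, so t = 4.
Intersection: (8, -21, 3) + 4·(-1, 4, -1) = (4, -5, -1).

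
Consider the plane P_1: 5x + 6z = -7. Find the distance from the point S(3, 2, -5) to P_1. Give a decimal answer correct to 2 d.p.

n·S − d = (5)·(3) + (0)·(2) + (6)·(-5) − (-7) = -8; |n| = √61.
Distance = |-8| / √61 = 8/√61 ≈ 1.02.

1.02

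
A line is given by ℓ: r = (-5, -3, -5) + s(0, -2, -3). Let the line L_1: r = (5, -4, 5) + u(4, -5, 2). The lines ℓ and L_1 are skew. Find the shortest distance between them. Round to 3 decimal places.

4.108

Common perpendicular direction n = (0, -2, -3) × (4, -5, 2) = (-19, -12, 8).
With w = (5, -4, 5) − (-5, -3, -5) = (10, -1, 10), w · n = -98.
Distance = |w · n| / |n| = |-98| / √569 ≈ 4.108.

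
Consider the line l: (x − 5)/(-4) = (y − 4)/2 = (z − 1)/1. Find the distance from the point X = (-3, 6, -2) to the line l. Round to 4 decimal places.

l has direction (-4, 2, 1) through (5, 4, 1).
Taking (5, 4, 1) on l with direction v = (-4, 2, 1): w = X − (5, 4, 1) = (-8, 2, -3), and w × v = (8, 20, -8).
Distance = |w × v| / |v| = √528 / √21 ≈ 5.0143.

5.0143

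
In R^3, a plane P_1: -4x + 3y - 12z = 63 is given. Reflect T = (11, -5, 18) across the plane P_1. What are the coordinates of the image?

λ = (n·T − d)/|n|² = (-275 − 63)/169 = -2.
Reflection = T − 2λn = (11, -5, 18) − (-4)·(-4, 3, -12) = (-5, 7, -30).

(-5, 7, -30)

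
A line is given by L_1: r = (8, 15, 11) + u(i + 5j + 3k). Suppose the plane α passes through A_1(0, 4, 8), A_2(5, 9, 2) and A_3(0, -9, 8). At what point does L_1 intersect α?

A_1A_2 = (5, 5, -6), A_1A_3 = (0, -13, 0); a normal to α is A_1A_2 × A_1A_3 = (-78, 0, -65).
Using A_1: α has equation -78x - 65z = -520.
Substitute r = (8, 15, 11) + t(1, 5, 3) into the plane: -1339 + (-273)t = -520, so t = -3.
Intersection: (8, 15, 11) + (-3)·(1, 5, 3) = (5, 0, 2).

(5, 0, 2)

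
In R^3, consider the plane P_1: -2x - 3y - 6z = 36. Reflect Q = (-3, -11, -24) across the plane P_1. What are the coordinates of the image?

λ = (n·Q − d)/|n|² = (183 − 36)/49 = 3.
Reflection = Q − 2λn = (-3, -11, -24) − 6·(-2, -3, -6) = (9, 7, 12).

(9, 7, 12)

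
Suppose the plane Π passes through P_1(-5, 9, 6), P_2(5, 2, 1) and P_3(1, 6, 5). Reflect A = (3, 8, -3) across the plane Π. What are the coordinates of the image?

P_1P_2 = (10, -7, -5), P_1P_3 = (6, -3, -1); a normal to Π is P_1P_2 × P_1P_3 = (-8, -20, 12).
Using P_1: Π has equation -8x - 20y + 12z = -68.
λ = (n·A − d)/|n|² = (-220 − (-68))/608 = -1/4.
Reflection = A − 2λn = (3, 8, -3) − (-1/2)·(-8, -20, 12) = (-1, -2, 3).

(-1, -2, 3)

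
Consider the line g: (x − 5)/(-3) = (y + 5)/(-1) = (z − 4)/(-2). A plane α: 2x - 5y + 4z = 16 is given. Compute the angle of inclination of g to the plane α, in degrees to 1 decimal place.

21.0

g has direction (-3, -1, -2) through (5, -5, 4).
sin θ = |n·v| / (|n||v|) = |-9| / (√45 · √14) = 0.35857.
θ ≈ 21.0°.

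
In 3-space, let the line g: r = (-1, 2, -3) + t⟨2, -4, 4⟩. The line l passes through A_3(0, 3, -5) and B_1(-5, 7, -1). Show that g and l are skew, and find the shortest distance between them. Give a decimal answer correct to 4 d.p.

A direction vector for l is B_1 − A_3 = (-5, 4, 4).
Common perpendicular direction n = (2, -4, 4) × (-5, 4, 4) = (-32, -28, -12).
With w = (0, 3, -5) − (-1, 2, -3) = (1, 1, -2), w · n = -36.
Since n ≠ 0 the lines are not parallel, and w · n = -36 ≠ 0 so they do not intersect; hence they are skew.
Distance = |w · n| / |n| = |-36| / √1952 ≈ 0.8148.

0.8148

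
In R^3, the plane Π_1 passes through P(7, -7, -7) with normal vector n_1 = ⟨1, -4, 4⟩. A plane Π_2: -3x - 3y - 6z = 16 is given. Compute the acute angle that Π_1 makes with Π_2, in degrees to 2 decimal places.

Π_1: n_1·r = n_1·P gives x - 4y + 4z = 7.
cos θ = |n₁·n₂| / (|n₁||n₂|) = |-15| / (√33 · √54).
θ = arccos(0.35533) ≈ 69.19°.

69.19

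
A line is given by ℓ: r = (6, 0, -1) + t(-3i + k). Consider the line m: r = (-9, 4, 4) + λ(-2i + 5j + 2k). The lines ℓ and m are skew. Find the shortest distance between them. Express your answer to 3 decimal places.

Common perpendicular direction n = (-3, 0, 1) × (-2, 5, 2) = (-5, 4, -15).
With w = (-9, 4, 4) − (6, 0, -1) = (-15, 4, 5), w · n = 16.
Distance = |w · n| / |n| = |16| / √266 ≈ 0.981.

0.981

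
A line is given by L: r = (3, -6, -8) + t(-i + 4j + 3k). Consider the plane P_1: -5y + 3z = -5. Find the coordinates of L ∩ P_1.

(2, -2, -5)

Substitute r = (3, -6, -8) + t(-1, 4, 3) into the plane: 6 + (-11)t = -5, so t = 1.
Intersection: (3, -6, -8) + 1·(-1, 4, 3) = (2, -2, -5).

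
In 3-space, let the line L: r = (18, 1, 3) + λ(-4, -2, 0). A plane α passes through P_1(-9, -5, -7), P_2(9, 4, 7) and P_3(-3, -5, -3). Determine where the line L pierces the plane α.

(6, -5, 3)

P_1P_2 = (18, 9, 14), P_1P_3 = (6, 0, 4); a normal to α is P_1P_2 × P_1P_3 = (36, 12, -54).
Using P_1: α has equation 36x + 12y - 54z = -6.
Substitute r = (18, 1, 3) + t(-4, -2, 0) into the plane: 498 + (-168)t = -6, so t = 3.
Intersection: (18, 1, 3) + 3·(-4, -2, 0) = (6, -5, 3).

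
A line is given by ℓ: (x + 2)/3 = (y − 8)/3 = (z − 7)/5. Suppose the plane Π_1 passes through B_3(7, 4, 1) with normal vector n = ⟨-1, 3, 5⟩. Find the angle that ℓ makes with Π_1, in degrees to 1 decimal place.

53.0

ℓ has direction (3, 3, 5) through (-2, 8, 7).
Π_1: n·r = n·B_3 gives -x + 3y + 5z = 10.
sin θ = |n·v| / (|n||v|) = |31| / (√35 · √43) = 0.79909.
θ ≈ 53.0°.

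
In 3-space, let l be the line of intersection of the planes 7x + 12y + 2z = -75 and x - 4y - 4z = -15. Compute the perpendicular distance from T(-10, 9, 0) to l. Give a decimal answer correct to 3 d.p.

8.076

Direction of l: (7, 12, 2) × (1, -4, -4) = (-40, 30, -40).
A point on l: solving the two plane equations with x = -7 gives (-7, -3, 5).
Taking (-7, -3, 5) on l with direction v = (-40, 30, -40): w = T − (-7, -3, 5) = (-3, 12, -5), and w × v = (-330, 80, 390).
Distance = |w × v| / |v| = √267400 / √4100 ≈ 8.076.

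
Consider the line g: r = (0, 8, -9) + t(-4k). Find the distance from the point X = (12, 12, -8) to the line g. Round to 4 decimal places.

12.6491

Taking (0, 8, -9) on g with direction v = (0, 0, -4): w = X − (0, 8, -9) = (12, 4, 1), and w × v = (-16, 48, 0).
Distance = |w × v| / |v| = √2560 / √16 ≈ 12.6491.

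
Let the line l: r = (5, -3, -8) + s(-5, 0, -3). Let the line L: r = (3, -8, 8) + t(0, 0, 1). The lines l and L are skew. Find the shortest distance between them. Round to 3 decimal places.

Common perpendicular direction n = (-5, 0, -3) × (0, 0, 1) = (0, 5, 0).
With w = (3, -8, 8) − (5, -3, -8) = (-2, -5, 16), w · n = -25.
Distance = |w · n| / |n| = |-25| / √25 ≈ 5.000.

5.000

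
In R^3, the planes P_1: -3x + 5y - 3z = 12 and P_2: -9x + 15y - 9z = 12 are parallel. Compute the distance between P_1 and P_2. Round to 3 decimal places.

1.220

Rescale P_2 by 1/3: -3x + 5y - 3z = 4. Then distance = |12 − 4| / √43 ≈ 1.220.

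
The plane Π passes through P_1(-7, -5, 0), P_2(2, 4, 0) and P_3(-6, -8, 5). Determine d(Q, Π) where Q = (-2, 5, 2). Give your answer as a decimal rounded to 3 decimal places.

P_1P_2 = (9, 9, 0), P_1P_3 = (1, -3, 5); a normal to Π is P_1P_2 × P_1P_3 = (45, -45, -36).
Using P_1: Π has equation 45x - 45y - 36z = -90.
n·Q − d = (45)·(-2) + (-45)·(5) + (-36)·(2) − (-90) = -297; |n| = √5346.
Distance = |-297| / √5346 = 297/√5346 ≈ 4.062.

4.062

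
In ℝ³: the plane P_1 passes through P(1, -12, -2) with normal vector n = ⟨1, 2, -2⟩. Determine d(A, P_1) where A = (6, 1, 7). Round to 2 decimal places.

P_1: n·r = n·P gives x + 2y - 2z = -19.
n·A − d = (1)·(6) + (2)·(1) + (-2)·(7) − (-19) = 13; |n| = √9.
Distance = |13| / √9 = 13/√9 ≈ 4.33.

4.33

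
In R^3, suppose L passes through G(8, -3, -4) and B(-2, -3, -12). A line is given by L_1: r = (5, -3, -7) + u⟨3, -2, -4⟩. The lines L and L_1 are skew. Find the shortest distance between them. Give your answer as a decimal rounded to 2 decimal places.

0.17

A direction vector for L is B − G = (-10, 0, -8).
Common perpendicular direction n = (-10, 0, -8) × (3, -2, -4) = (-16, -64, 20).
With w = (5, -3, -7) − (8, -3, -4) = (-3, 0, -3), w · n = -12.
Distance = |w · n| / |n| = |-12| / √4752 ≈ 0.17.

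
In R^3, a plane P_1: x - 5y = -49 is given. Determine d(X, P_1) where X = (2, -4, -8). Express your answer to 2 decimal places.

13.92

n·X − d = (1)·(2) + (-5)·(-4) + (0)·(-8) − (-49) = 71; |n| = √26.
Distance = |71| / √26 = 71/√26 ≈ 13.92.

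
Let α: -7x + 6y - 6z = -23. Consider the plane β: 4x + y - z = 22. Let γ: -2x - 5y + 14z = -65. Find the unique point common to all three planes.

(5, -3, -5)

Solving the 3×3 linear system -7x + 6y - 6z = -23, 4x + y - z = 22, -2x - 5y + 14z = -65 (e.g. by elimination or Cramer's rule, determinant = -279) gives (5, -3, -5).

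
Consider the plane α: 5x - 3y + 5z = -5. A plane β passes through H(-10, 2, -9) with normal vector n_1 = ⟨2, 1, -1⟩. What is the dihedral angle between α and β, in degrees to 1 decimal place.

β: n_1·r = n_1·H gives 2x + y - z = -9.
cos θ = |n₁·n₂| / (|n₁||n₂|) = |2| / (√59 · √6).
θ = arccos(0.10630) ≈ 83.9°.

83.9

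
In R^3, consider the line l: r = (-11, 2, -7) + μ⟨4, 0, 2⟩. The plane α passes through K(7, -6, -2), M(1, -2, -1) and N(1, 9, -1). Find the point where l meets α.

KM = (-6, 4, 1), KN = (-6, 15, 1); a normal to α is KM × KN = (-11, 0, -66).
Using K: α has equation -11x - 66z = 55.
Substitute r = (-11, 2, -7) + t(4, 0, 2) into the plane: 583 + (-176)t = 55, so t = 3.
Intersection: (-11, 2, -7) + 3·(4, 0, 2) = (1, 2, -1).

(1, 2, -1)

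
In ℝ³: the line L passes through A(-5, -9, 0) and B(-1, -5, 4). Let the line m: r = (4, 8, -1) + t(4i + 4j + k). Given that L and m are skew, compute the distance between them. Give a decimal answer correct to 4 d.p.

5.6569

A direction vector for L is B − A = (4, 4, 4).
Common perpendicular direction n = (4, 4, 4) × (4, 4, 1) = (-12, 12, 0).
With w = (4, 8, -1) − (-5, -9, 0) = (9, 17, -1), w · n = 96.
Distance = |w · n| / |n| = |96| / √288 ≈ 5.6569.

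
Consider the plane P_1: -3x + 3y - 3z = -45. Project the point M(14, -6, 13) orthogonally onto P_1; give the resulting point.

(8, 0, 7)

Foot = M − λn with λ = (n·M − d)/|n|² = (-99 − (-45))/27 = -2.
Foot = (14, -6, 13) − (-2)·(-3, 3, -3) = (8, 0, 7).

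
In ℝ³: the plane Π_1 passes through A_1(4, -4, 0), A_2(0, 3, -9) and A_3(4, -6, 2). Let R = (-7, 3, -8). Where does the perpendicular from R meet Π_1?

(-6, 1, -10)

A_1A_2 = (-4, 7, -9), A_1A_3 = (0, -2, 2); a normal to Π_1 is A_1A_2 × A_1A_3 = (-4, 8, 8).
Using A_1: Π_1 has equation -4x + 8y + 8z = -48.
Foot = R − λn with λ = (n·R − d)/|n|² = (-12 − (-48))/144 = 1/4.
Foot = (-7, 3, -8) − (1/4)·(-4, 8, 8) = (-6, 1, -10).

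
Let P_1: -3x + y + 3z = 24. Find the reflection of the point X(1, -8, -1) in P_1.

λ = (n·X − d)/|n|² = (-14 − 24)/19 = -2.
Reflection = X − 2λn = (1, -8, -1) − (-4)·(-3, 1, 3) = (-11, -4, 11).

(-11, -4, 11)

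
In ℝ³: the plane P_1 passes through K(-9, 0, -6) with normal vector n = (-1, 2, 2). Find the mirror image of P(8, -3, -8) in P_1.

(2, 9, 4)

P_1: n·r = n·K gives -x + 2y + 2z = -3.
λ = (n·P − d)/|n|² = (-30 − (-3))/9 = -3.
Reflection = P − 2λn = (8, -3, -8) − (-6)·(-1, 2, 2) = (2, 9, 4).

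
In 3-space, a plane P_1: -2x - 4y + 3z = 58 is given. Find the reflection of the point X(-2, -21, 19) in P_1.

(10, 3, 1)

λ = (n·X − d)/|n|² = (145 − 58)/29 = 3.
Reflection = X − 2λn = (-2, -21, 19) − 6·(-2, -4, 3) = (10, 3, 1).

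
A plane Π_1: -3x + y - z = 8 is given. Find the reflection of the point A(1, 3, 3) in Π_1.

(-5, 5, 1)

λ = (n·A − d)/|n|² = (-3 − 8)/11 = -1.
Reflection = A − 2λn = (1, 3, 3) − (-2)·(-3, 1, -1) = (-5, 5, 1).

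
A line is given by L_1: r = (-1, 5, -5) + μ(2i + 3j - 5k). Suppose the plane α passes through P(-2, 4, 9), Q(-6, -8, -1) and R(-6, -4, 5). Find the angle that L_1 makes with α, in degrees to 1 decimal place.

PQ = (-4, -12, -10), PR = (-4, -8, -4); a normal to α is PQ × PR = (-32, 24, -16).
Using P: α has equation -32x + 24y - 16z = 16.
sin θ = |n·v| / (|n||v|) = |88| / (√1856 · √38) = 0.33136.
θ ≈ 19.4°.

19.4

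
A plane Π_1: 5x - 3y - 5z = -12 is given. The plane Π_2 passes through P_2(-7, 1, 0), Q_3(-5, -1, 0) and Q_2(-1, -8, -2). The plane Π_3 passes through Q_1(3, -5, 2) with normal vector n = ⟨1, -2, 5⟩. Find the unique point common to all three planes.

P_2Q_3 = (2, -2, 0), P_2Q_2 = (6, -9, -2); a normal to Π_2 is P_2Q_3 × P_2Q_2 = (4, 4, -6).
Using P_2: Π_2 has equation 4x + 4y - 6z = -24.
Π_3: n·r = n·Q_1 gives x - 2y + 5z = 23.
Solving the 3×3 linear system 5x - 3y - 5z = -12, 4x + 4y - 6z = -24, x - 2y + 5z = 23 (e.g. by elimination or Cramer's rule, determinant = 178) gives (1, -1, 4).

(1, -1, 4)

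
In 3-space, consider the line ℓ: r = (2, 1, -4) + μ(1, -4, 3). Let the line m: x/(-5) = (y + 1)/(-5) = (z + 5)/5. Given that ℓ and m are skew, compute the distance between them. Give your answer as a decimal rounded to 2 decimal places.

2.31

m has direction (-5, -5, 5) through (0, -1, -5).
Common perpendicular direction n = (1, -4, 3) × (-5, -5, 5) = (-5, -20, -25).
With w = (0, -1, -5) − (2, 1, -4) = (-2, -2, -1), w · n = 75.
Distance = |w · n| / |n| = |75| / √1050 ≈ 2.31.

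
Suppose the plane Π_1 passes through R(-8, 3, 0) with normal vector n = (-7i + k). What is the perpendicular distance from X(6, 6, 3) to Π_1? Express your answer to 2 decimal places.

Π_1: n·r = n·R gives -7x + z = 56.
n·X − d = (-7)·(6) + (0)·(6) + (1)·(3) − 56 = -95; |n| = √50.
Distance = |-95| / √50 = 95/√50 ≈ 13.44.

13.44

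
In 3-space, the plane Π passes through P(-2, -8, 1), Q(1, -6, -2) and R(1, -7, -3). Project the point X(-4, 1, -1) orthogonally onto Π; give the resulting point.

PQ = (3, 2, -3), PR = (3, 1, -4); a normal to Π is PQ × PR = (-5, 3, -3).
Using P: Π has equation -5x + 3y - 3z = -17.
Foot = X − λn with λ = (n·X − d)/|n|² = (26 − (-17))/43 = 1.
Foot = (-4, 1, -1) − 1·(-5, 3, -3) = (1, -2, 2).

(1, -2, 2)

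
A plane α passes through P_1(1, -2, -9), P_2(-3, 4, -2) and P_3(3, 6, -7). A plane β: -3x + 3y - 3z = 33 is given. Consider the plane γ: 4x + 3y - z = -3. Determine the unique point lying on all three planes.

P_1P_2 = (-4, 6, 7), P_1P_3 = (2, 8, 2); a normal to α is P_1P_2 × P_1P_3 = (-44, 22, -44).
Using P_1: α has equation -44x + 22y - 44z = 308.
Solving the 3×3 linear system -44x + 22y - 44z = 308, -3x + 3y - 3z = 33, 4x + 3y - z = -3 (e.g. by elimination or Cramer's rule, determinant = 330) gives (-6, 8, 3).

(-6, 8, 3)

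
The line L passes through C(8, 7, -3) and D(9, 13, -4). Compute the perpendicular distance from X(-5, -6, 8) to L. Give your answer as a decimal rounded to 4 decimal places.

13.6092

A direction vector for L is D − C = (1, 6, -1).
Taking (8, 7, -3) on L with direction v = (1, 6, -1): w = X − (8, 7, -3) = (-13, -13, 11), and w × v = (-53, -2, -65).
Distance = |w × v| / |v| = √7038 / √38 ≈ 13.6092.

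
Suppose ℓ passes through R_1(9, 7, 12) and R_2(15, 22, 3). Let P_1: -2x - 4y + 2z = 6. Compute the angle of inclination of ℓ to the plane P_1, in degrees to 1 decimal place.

83.4

A direction vector for ℓ is R_2 − R_1 = (6, 15, -9).
sin θ = |n·v| / (|n||v|) = |-90| / (√24 · √342) = 0.99340.
θ ≈ 83.4°.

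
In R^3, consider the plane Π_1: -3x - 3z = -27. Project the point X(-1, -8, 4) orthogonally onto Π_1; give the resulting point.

(2, -8, 7)

Foot = X − λn with λ = (n·X − d)/|n|² = (-9 − (-27))/18 = 1.
Foot = (-1, -8, 4) − 1·(-3, 0, -3) = (2, -8, 7).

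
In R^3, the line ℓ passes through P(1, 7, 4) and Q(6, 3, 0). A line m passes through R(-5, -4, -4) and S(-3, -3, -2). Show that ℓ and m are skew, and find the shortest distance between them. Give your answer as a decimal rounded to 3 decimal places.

5.230

A direction vector for ℓ is Q − P = (5, -4, -4).
A direction vector for m is S − R = (2, 1, 2).
Common perpendicular direction n = (5, -4, -4) × (2, 1, 2) = (-4, -18, 13).
With w = (-5, -4, -4) − (1, 7, 4) = (-6, -11, -8), w · n = 118.
Since n ≠ 0 the lines are not parallel, and w · n = 118 ≠ 0 so they do not intersect; hence they are skew.
Distance = |w · n| / |n| = |118| / √509 ≈ 5.230.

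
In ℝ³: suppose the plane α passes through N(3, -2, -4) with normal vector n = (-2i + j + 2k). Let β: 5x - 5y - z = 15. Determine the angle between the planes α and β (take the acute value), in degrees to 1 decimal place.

37.5

α: n·r = n·N gives -2x + y + 2z = -16.
cos θ = |n₁·n₂| / (|n₁||n₂|) = |-17| / (√9 · √51).
θ = arccos(0.79349) ≈ 37.5°.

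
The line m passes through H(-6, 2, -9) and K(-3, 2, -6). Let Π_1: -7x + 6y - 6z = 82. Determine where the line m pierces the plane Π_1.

A direction vector for m is K − H = (3, 0, 3).
Substitute r = (-6, 2, -9) + t(3, 0, 3) into the plane: 108 + (-39)t = 82, so t = 2/3.
Intersection: (-6, 2, -9) + (2/3)·(3, 0, 3) = (-4, 2, -7).

(-4, 2, -7)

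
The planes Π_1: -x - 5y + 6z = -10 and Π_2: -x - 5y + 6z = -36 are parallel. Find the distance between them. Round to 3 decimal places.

Same normal n = (-1, -5, 6) with |n| = √62; distance = |-10 − (-36)| / |n| = 26/√62 ≈ 3.302.

3.302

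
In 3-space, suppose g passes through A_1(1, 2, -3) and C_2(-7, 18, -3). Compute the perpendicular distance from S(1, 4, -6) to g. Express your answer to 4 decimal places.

A direction vector for g is C_2 − A_1 = (-8, 16, 0).
Taking (1, 2, -3) on g with direction v = (-8, 16, 0): w = S − (1, 2, -3) = (0, 2, -3), and w × v = (48, 24, 16).
Distance = |w × v| / |v| = √3136 / √320 ≈ 3.1305.

3.1305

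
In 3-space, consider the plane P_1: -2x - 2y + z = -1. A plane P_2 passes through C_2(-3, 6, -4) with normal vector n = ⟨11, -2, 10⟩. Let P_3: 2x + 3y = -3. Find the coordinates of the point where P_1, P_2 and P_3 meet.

P_2: n·r = n·C_2 gives 11x - 2y + 10z = -85.
Solving the 3×3 linear system -2x - 2y + z = -1, 11x - 2y + 10z = -85, 2x + 3y = -3 (e.g. by elimination or Cramer's rule, determinant = 57) gives (-3, 1, -5).

(-3, 1, -5)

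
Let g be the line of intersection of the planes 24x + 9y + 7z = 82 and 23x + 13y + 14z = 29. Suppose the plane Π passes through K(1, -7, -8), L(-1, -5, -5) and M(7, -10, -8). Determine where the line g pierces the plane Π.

(7, -8, -2)

Direction of g: (24, 9, 7) × (23, 13, 14) = (35, -175, 105).
A point on g: solving the two plane equations with x = 11 gives (11, -28, 10).
KL = (-2, 2, 3), KM = (6, -3, 0); a normal to Π is KL × KM = (9, 18, -6).
Using K: Π has equation 9x + 18y - 6z = -69.
Substitute r = (11, -28, 10) + t(35, -175, 105) into the plane: -465 + (-3465)t = -69, so t = -4/35.
Intersection: (11, -28, 10) + (-4/35)·(35, -175, 105) = (7, -8, -2).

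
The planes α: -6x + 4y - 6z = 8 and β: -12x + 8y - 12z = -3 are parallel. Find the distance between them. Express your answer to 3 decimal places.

Rescale β by 1/2: -6x + 4y - 6z = -3/2. Then distance = |8 − (-3/2)| / √88 ≈ 1.013.

1.013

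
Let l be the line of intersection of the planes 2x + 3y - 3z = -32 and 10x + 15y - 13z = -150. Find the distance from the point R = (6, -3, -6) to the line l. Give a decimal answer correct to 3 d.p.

12.319

Direction of l: (2, 3, -3) × (10, 15, -13) = (6, -4, 0).
A point on l: solving the two plane equations with x = -10 gives (-10, 1, 5).
Taking (-10, 1, 5) on l with direction v = (6, -4, 0): w = R − (-10, 1, 5) = (16, -4, -11), and w × v = (-44, -66, -40).
Distance = |w × v| / |v| = √7892 / √52 ≈ 12.319.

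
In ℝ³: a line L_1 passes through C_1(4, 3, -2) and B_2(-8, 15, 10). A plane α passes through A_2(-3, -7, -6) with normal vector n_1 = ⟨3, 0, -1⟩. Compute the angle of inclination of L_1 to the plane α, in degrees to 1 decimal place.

A direction vector for L_1 is B_2 − C_1 = (-12, 12, 12).
α: n_1·r = n_1·A_2 gives 3x - z = -3.
sin θ = |n·v| / (|n||v|) = |-48| / (√10 · √432) = 0.73030.
θ ≈ 46.9°.

46.9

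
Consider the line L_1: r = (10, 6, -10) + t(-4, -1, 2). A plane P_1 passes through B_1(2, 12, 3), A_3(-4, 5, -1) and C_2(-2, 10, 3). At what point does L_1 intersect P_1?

(-2, 3, -4)

B_1A_3 = (-6, -7, -4), B_1C_2 = (-4, -2, 0); a normal to P_1 is B_1A_3 × B_1C_2 = (-8, 16, -16).
Using B_1: P_1 has equation -8x + 16y - 16z = 128.
Substitute r = (10, 6, -10) + t(-4, -1, 2) into the plane: 176 + (-16)t = 128, so t = 3.
Intersection: (10, 6, -10) + 3·(-4, -1, 2) = (-2, 3, -4).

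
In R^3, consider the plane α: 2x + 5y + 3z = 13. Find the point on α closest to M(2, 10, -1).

Foot = M − λn with λ = (n·M − d)/|n|² = (51 − 13)/38 = 1.
Foot = (2, 10, -1) − 1·(2, 5, 3) = (0, 5, -4).

(0, 5, -4)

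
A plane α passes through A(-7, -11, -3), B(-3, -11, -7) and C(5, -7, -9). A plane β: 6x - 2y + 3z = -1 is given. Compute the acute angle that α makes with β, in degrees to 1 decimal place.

33.7

AB = (4, 0, -4), AC = (12, 4, -6); a normal to α is AB × AC = (16, -24, 16).
Using A: α has equation 16x - 24y + 16z = 104.
cos θ = |n₁·n₂| / (|n₁||n₂|) = |192| / (√1088 · √49).
θ = arccos(0.83155) ≈ 33.7°.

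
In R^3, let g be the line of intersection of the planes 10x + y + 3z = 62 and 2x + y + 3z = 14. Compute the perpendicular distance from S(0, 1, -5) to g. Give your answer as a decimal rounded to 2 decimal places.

Direction of g: (10, 1, 3) × (2, 1, 3) = (0, -24, 8).
A point on g: solving the two plane equations with y = 2 gives (6, 2, 0).
Taking (6, 2, 0) on g with direction v = (0, -24, 8): w = S − (6, 2, 0) = (-6, -1, -5), and w × v = (-128, 48, 144).
Distance = |w × v| / |v| = √39424 / √640 ≈ 7.85.

7.85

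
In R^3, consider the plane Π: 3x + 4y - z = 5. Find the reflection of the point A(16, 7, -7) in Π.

λ = (n·A − d)/|n|² = (83 − 5)/26 = 3.
Reflection = A − 2λn = (16, 7, -7) − 6·(3, 4, -1) = (-2, -17, -1).

(-2, -17, -1)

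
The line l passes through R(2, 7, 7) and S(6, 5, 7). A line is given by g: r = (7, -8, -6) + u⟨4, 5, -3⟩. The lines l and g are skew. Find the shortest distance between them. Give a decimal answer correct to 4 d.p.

16.5548

A direction vector for l is S − R = (4, -2, 0).
Common perpendicular direction n = (4, -2, 0) × (4, 5, -3) = (6, 12, 28).
With w = (7, -8, -6) − (2, 7, 7) = (5, -15, -13), w · n = -514.
Distance = |w · n| / |n| = |-514| / √964 ≈ 16.5548.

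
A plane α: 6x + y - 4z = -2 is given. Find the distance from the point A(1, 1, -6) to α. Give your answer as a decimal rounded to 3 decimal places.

n·A − d = (6)·(1) + (1)·(1) + (-4)·(-6) − (-2) = 33; |n| = √53.
Distance = |33| / √53 = 33/√53 ≈ 4.533.

4.533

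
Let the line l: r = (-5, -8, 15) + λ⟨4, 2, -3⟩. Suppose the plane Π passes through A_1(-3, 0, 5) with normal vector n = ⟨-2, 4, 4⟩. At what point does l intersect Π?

(-1, -6, 12)

Π: n·r = n·A_1 gives -2x + 4y + 4z = 26.
Substitute r = (-5, -8, 15) + t(4, 2, -3) into the plane: 38 + (-12)t = 26, so t = 1.
Intersection: (-5, -8, 15) + 1·(4, 2, -3) = (-1, -6, 12).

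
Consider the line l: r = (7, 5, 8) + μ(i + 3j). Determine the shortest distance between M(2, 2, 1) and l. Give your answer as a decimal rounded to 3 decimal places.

7.962

Taking (7, 5, 8) on l with direction v = (1, 3, 0): w = M − (7, 5, 8) = (-5, -3, -7), and w × v = (21, -7, -12).
Distance = |w × v| / |v| = √634 / √10 ≈ 7.962.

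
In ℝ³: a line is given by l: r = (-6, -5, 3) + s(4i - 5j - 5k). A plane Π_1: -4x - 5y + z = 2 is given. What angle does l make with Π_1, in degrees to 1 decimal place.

4.4

sin θ = |n·v| / (|n||v|) = |4| / (√42 · √66) = 0.07597.
θ ≈ 4.4°.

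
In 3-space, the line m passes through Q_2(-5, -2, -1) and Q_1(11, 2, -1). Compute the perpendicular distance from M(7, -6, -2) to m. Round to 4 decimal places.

6.8642

A direction vector for m is Q_1 − Q_2 = (16, 4, 0).
Taking (-5, -2, -1) on m with direction v = (16, 4, 0): w = M − (-5, -2, -1) = (12, -4, -1), and w × v = (4, -16, 112).
Distance = |w × v| / |v| = √12816 / √272 ≈ 6.8642.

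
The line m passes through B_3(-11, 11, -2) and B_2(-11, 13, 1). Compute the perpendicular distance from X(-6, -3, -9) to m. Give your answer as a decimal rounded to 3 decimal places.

9.236

A direction vector for m is B_2 − B_3 = (0, 2, 3).
Taking (-11, 11, -2) on m with direction v = (0, 2, 3): w = X − (-11, 11, -2) = (5, -14, -7), and w × v = (-28, -15, 10).
Distance = |w × v| / |v| = √1109 / √13 ≈ 9.236.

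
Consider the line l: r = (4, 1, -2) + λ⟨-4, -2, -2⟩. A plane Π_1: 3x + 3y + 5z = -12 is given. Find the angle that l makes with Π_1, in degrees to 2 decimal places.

sin θ = |n·v| / (|n||v|) = |-28| / (√43 · √24) = 0.87160.
θ ≈ 60.65°.

60.65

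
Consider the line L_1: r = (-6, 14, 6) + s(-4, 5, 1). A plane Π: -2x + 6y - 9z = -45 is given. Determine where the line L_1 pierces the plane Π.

Substitute r = (-6, 14, 6) + t(-4, 5, 1) into the plane: 42 + 29t = -45, so t = -3.
Intersection: (-6, 14, 6) + (-3)·(-4, 5, 1) = (6, -1, 3).

(6, -1, 3)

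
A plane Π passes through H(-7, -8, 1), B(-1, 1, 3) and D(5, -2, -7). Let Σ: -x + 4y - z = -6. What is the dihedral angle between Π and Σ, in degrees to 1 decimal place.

37.6

HB = (6, 9, 2), HD = (12, 6, -8); a normal to Π is HB × HD = (-84, 72, -72).
Using H: Π has equation -84x + 72y - 72z = -60.
cos θ = |n₁·n₂| / (|n₁||n₂|) = |444| / (√17424 · √18).
θ = arccos(0.79282) ≈ 37.6°.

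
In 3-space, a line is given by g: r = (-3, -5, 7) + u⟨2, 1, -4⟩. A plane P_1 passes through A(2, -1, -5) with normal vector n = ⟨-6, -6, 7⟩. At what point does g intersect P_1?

P_1: n·r = n·A gives -6x - 6y + 7z = -41.
Substitute r = (-3, -5, 7) + t(2, 1, -4) into the plane: 97 + (-46)t = -41, so t = 3.
Intersection: (-3, -5, 7) + 3·(2, 1, -4) = (3, -2, -5).

(3, -2, -5)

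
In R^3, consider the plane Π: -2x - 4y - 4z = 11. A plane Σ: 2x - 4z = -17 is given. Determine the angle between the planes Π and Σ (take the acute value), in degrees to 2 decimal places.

63.43

cos θ = |n₁·n₂| / (|n₁||n₂|) = |12| / (√36 · √20).
θ = arccos(0.44721) ≈ 63.43°.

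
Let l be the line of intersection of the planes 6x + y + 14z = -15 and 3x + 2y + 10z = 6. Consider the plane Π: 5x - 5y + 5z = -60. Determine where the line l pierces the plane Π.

Direction of l: (6, 1, 14) × (3, 2, 10) = (-18, -18, 9).
A point on l: solving the two plane equations with x = -14 gives (-14, -1, 5).
Substitute r = (-14, -1, 5) + t(-18, -18, 9) into the plane: -40 + 45t = -60, so t = -4/9.
Intersection: (-14, -1, 5) + (-4/9)·(-18, -18, 9) = (-6, 7, 1).

(-6, 7, 1)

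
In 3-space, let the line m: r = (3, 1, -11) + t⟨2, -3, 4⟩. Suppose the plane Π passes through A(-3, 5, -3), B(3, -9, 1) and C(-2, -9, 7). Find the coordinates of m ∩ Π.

AB = (6, -14, 4), AC = (1, -14, 10); a normal to Π is AB × AC = (-84, -56, -70).
Using A: Π has equation -84x - 56y - 70z = 182.
Substitute r = (3, 1, -11) + t(2, -3, 4) into the plane: 462 + (-280)t = 182, so t = 1.
Intersection: (3, 1, -11) + 1·(2, -3, 4) = (5, -2, -7).

(5, -2, -7)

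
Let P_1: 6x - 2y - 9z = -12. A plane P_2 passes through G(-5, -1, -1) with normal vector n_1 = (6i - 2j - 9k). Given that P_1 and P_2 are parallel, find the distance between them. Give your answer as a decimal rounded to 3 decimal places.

0.636

P_2: n_1·r = n_1·G gives 6x - 2y - 9z = -19.
Same normal n = (6, -2, -9) with |n| = √121; distance = |-12 − (-19)| / |n| = 7/√121 ≈ 0.636.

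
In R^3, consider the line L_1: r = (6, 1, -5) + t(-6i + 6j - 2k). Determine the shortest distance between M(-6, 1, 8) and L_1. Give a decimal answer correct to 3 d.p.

Taking (6, 1, -5) on L_1 with direction v = (-6, 6, -2): w = M − (6, 1, -5) = (-12, 0, 13), and w × v = (-78, -102, -72).
Distance = |w × v| / |v| = √21672 / √76 ≈ 16.887.

16.887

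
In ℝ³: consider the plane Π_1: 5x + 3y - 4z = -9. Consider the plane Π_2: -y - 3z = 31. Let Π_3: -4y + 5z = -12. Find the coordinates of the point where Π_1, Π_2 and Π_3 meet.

(-4, -7, -8)

Solving the 3×3 linear system 5x + 3y - 4z = -9, -y - 3z = 31, -4y + 5z = -12 (e.g. by elimination or Cramer's rule, determinant = -85) gives (-4, -7, -8).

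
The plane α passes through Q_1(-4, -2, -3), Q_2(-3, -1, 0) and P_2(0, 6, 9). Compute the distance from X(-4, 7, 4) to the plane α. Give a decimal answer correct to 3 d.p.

Q_1Q_2 = (1, 1, 3), Q_1P_2 = (4, 8, 12); a normal to α is Q_1Q_2 × Q_1P_2 = (-12, 0, 4).
Using Q_1: α has equation -12x + 4z = 36.
n·X − d = (-12)·(-4) + (0)·(7) + (4)·(4) − 36 = 28; |n| = √160.
Distance = |28| / √160 = 28/√160 ≈ 2.214.

2.214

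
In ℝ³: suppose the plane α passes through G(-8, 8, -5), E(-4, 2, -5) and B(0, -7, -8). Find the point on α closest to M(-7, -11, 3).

GE = (4, -6, 0), GB = (8, -15, -3); a normal to α is GE × GB = (18, 12, -12).
Using G: α has equation 18x + 12y - 12z = 12.
Foot = M − λn with λ = (n·M − d)/|n|² = (-294 − 12)/612 = -1/2.
Foot = (-7, -11, 3) − (-1/2)·(18, 12, -12) = (2, -5, -3).

(2, -5, -3)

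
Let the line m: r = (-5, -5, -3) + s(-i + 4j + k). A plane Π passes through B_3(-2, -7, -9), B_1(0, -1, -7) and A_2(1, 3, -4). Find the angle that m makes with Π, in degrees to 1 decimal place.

31.1

B_3B_1 = (2, 6, 2), B_3A_2 = (3, 10, 5); a normal to Π is B_3B_1 × B_3A_2 = (10, -4, 2).
Using B_3: Π has equation 10x - 4y + 2z = -10.
sin θ = |n·v| / (|n||v|) = |-24| / (√120 · √18) = 0.51640.
θ ≈ 31.1°.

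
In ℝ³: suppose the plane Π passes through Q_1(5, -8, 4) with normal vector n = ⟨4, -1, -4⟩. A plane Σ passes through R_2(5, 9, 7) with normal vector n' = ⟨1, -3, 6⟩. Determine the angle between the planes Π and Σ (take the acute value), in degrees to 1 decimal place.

64.1

Π: n·r = n·Q_1 gives 4x - y - 4z = 12.
Σ: n'·r = n'·R_2 gives x - 3y + 6z = 20.
cos θ = |n₁·n₂| / (|n₁||n₂|) = |-17| / (√33 · √46).
θ = arccos(0.43633) ≈ 64.1°.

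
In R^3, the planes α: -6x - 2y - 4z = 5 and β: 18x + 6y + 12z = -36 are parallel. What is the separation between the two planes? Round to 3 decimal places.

0.935

Rescale β by 1/(-3): -6x - 2y - 4z = 12. Then distance = |5 − 12| / √56 ≈ 0.935.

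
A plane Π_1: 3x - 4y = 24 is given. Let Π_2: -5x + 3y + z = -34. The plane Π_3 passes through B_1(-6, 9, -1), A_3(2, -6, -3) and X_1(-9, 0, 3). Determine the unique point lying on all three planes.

(4, -3, -5)

B_1A_3 = (8, -15, -2), B_1X_1 = (-3, -9, 4); a normal to Π_3 is B_1A_3 × B_1X_1 = (-78, -26, -117).
Using B_1: Π_3 has equation -78x - 26y - 117z = 351.
Solving the 3×3 linear system 3x - 4y = 24, -5x + 3y + z = -34, -78x - 26y - 117z = 351 (e.g. by elimination or Cramer's rule, determinant = 1677) gives (4, -3, -5).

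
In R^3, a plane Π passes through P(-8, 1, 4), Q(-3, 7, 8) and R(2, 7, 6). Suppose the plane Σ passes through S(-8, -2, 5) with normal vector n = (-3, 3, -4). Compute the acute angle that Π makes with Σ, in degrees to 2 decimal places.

PQ = (5, 6, 4), PR = (10, 6, 2); a normal to Π is PQ × PR = (-12, 30, -30).
Using P: Π has equation -12x + 30y - 30z = 6.
Σ: n·r = n·S gives -3x + 3y - 4z = -2.
cos θ = |n₁·n₂| / (|n₁||n₂|) = |246| / (√1944 · √34).
θ = arccos(0.95686) ≈ 16.89°.

16.89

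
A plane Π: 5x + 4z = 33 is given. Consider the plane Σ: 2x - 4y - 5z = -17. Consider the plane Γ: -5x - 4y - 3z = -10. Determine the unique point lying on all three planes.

Solving the 3×3 linear system 5x + 4z = 33, 2x - 4y - 5z = -17, -5x - 4y - 3z = -10 (e.g. by elimination or Cramer's rule, determinant = -152) gives (1, -4, 7).

(1, -4, 7)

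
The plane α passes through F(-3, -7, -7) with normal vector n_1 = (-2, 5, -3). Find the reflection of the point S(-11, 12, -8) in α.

(1, -18, 10)

α: n_1·r = n_1·F gives -2x + 5y - 3z = -8.
λ = (n·S − d)/|n|² = (106 − (-8))/38 = 3.
Reflection = S − 2λn = (-11, 12, -8) − 6·(-2, 5, -3) = (1, -18, 10).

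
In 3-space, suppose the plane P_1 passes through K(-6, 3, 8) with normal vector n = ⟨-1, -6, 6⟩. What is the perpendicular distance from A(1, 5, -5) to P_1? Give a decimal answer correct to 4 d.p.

11.3530

P_1: n·r = n·K gives -x - 6y + 6z = 36.
n·A − d = (-1)·(1) + (-6)·(5) + (6)·(-5) − 36 = -97; |n| = √73.
Distance = |-97| / √73 = 97/√73 ≈ 11.3530.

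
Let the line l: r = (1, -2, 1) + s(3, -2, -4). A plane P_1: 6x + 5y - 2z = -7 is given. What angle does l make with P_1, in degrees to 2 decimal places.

sin θ = |n·v| / (|n||v|) = |16| / (√65 · √29) = 0.36852.
θ ≈ 21.62°.

21.62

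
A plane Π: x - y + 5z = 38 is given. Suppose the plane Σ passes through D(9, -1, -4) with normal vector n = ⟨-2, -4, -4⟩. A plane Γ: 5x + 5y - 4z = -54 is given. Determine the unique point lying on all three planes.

Σ: n·r = n·D gives -2x - 4y - 4z = 2.
Solving the 3×3 linear system x - y + 5z = 38, -2x - 4y - 4z = 2, 5x + 5y - 4z = -54 (e.g. by elimination or Cramer's rule, determinant = 114) gives (1, -7, 6).

(1, -7, 6)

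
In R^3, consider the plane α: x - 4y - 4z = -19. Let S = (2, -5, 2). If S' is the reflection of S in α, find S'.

λ = (n·S − d)/|n|² = (14 − (-19))/33 = 1.
Reflection = S − 2λn = (2, -5, 2) − 2·(1, -4, -4) = (0, 3, 10).

(0, 3, 10)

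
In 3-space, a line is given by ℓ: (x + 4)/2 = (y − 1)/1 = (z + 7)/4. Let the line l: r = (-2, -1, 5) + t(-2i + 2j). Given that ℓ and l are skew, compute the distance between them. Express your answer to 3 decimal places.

ℓ has direction (2, 1, 4) through (-4, 1, -7).
Common perpendicular direction n = (2, 1, 4) × (-2, 2, 0) = (-8, -8, 6).
With w = (-2, -1, 5) − (-4, 1, -7) = (2, -2, 12), w · n = 72.
Distance = |w · n| / |n| = |72| / √164 ≈ 5.622.

5.622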